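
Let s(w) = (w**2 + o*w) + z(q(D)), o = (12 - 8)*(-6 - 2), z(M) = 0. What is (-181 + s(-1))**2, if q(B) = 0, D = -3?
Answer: 21904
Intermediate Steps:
o = -32 (o = 4*(-8) = -32)
s(w) = w**2 - 32*w (s(w) = (w**2 - 32*w) + 0 = w**2 - 32*w)
(-181 + s(-1))**2 = (-181 - (-32 - 1))**2 = (-181 - 1*(-33))**2 = (-181 + 33)**2 = (-148)**2 = 21904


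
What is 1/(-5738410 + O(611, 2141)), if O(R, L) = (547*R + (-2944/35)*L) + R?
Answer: -35/195428474 ≈ -1.7909e-7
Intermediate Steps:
O(R, L) = 548*R - 2944*L/35 (O(R, L) = (547*R + (-2944*1/35)*L) + R = (547*R - 2944*L/35) + R = 548*R - 2944*L/35)
1/(-5738410 + O(611, 2141)) = 1/(-5738410 + (548*611 - 2944/35*2141)) = 1/(-5738410 + (334828 - 6303104/35)) = 1/(-5738410 + 5415876/35) = 1/(-195428474/35) = -35/195428474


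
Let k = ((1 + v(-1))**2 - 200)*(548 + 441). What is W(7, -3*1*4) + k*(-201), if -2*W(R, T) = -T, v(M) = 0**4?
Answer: 39559005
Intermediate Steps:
v(M) = 0
W(R, T) = T/2 (W(R, T) = -(-1)*T/2 = T/2)
k = -196811 (k = ((1 + 0)**2 - 200)*(548 + 441) = (1**2 - 200)*989 = (1 - 200)*989 = -199*989 = -196811)
W(7, -3*1*4) + k*(-201) = (-3*1*4)/2 - 196811*(-201) = (-3*4)/2 + 39559011 = (1/2)*(-12) + 39559011 = -6 + 39559011 = 39559005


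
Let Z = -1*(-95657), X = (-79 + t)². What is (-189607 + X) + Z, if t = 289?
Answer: -49850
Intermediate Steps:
X = 44100 (X = (-79 + 289)² = 210² = 44100)
Z = 95657
(-189607 + X) + Z = (-189607 + 44100) + 95657 = -145507 + 95657 = -49850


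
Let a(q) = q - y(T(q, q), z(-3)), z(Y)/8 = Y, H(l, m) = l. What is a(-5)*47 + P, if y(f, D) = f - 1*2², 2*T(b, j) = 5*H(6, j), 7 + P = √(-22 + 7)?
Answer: -759 + I*√15 ≈ -759.0 + 3.873*I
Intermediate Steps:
P = -7 + I*√15 (P = -7 + √(-22 + 7) = -7 + √(-15) = -7 + I*√15 ≈ -7.0 + 3.873*I)
z(Y) = 8*Y
T(b, j) = 15 (T(b, j) = (5*6)/2 = (½)*30 = 15)
y(f, D) = -4 + f (y(f, D) = f - 1*4 = f - 4 = -4 + f)
a(q) = -11 + q (a(q) = q - (-4 + 15) = q - 1*11 = q - 11 = -11 + q)
a(-5)*47 + P = (-11 - 5)*47 + (-7 + I*√15) = -16*47 + (-7 + I*√15) = -752 + (-7 + I*√15) = -759 + I*√15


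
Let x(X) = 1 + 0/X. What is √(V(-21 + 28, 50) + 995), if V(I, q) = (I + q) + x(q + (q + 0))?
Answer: 9*√13 ≈ 32.450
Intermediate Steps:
x(X) = 1 (x(X) = 1 + 0 = 1)
V(I, q) = 1 + I + q (V(I, q) = (I + q) + 1 = 1 + I + q)
√(V(-21 + 28, 50) + 995) = √((1 + (-21 + 28) + 50) + 995) = √((1 + 7 + 50) + 995) = √(58 + 995) = √1053 = 9*√13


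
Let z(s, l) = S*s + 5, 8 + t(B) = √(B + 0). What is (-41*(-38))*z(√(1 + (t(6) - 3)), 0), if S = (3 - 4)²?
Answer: 7790 + 1558*√(-10 + √6) ≈ 7790.0 + 4281.1*I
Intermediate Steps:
S = 1 (S = (-1)² = 1)
t(B) = -8 + √B (t(B) = -8 + √(B + 0) = -8 + √B)
z(s, l) = 5 + s (z(s, l) = 1*s + 5 = s + 5 = 5 + s)
(-41*(-38))*z(√(1 + (t(6) - 3)), 0) = (-41*(-38))*(5 + √(1 + ((-8 + √6) - 3))) = 1558*(5 + √(1 + (-11 + √6))) = 1558*(5 + √(-10 + √6)) = 7790 + 1558*√(-10 + √6)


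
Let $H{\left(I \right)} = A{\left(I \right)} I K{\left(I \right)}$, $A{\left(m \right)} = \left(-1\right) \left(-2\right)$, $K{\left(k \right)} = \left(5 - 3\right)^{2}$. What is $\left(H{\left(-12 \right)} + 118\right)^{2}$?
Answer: $484$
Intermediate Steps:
$K{\left(k \right)} = 4$ ($K{\left(k \right)} = 2^{2} = 4$)
$A{\left(m \right)} = 2$
$H{\left(I \right)} = 8 I$ ($H{\left(I \right)} = 2 I 4 = 8 I$)
$\left(H{\left(-12 \right)} + 118\right)^{2} = \left(8 \left(-12\right) + 118\right)^{2} = \left(-96 + 118\right)^{2} = 22^{2} = 484$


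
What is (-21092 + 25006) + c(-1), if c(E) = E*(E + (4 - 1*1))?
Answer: 3912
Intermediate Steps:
c(E) = E*(3 + E) (c(E) = E*(E + (4 - 1)) = E*(E + 3) = E*(3 + E))
(-21092 + 25006) + c(-1) = (-21092 + 25006) - (3 - 1) = 3914 - 1*2 = 3914 - 2 = 3912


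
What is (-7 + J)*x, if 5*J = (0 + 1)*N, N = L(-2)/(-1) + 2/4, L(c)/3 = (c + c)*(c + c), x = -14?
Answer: 231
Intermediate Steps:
L(c) = 12*c**2 (L(c) = 3*((c + c)*(c + c)) = 3*((2*c)*(2*c)) = 3*(4*c**2) = 12*c**2)
N = -95/2 (N = (12*(-2)**2)/(-1) + 2/4 = (12*4)*(-1) + 2*(1/4) = 48*(-1) + 1/2 = -48 + 1/2 = -95/2 ≈ -47.500)
J = -19/2 (J = ((0 + 1)*(-95/2))/5 = (1*(-95/2))/5 = (1/5)*(-95/2) = -19/2 ≈ -9.5000)
(-7 + J)*x = (-7 - 19/2)*(-14) = -33/2*(-14) = 231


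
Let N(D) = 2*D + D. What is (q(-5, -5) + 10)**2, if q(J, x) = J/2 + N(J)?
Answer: 225/4 ≈ 56.250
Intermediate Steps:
N(D) = 3*D
q(J, x) = 7*J/2 (q(J, x) = J/2 + 3*J = 7*J/2)
(q(-5, -5) + 10)**2 = ((7/2)*(-5) + 10)**2 = (-35/2 + 10)**2 = (-15/2)**2 = 225/4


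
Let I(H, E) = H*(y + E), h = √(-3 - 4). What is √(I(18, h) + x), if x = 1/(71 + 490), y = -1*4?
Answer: √(-22659351 + 5664978*I*√7)/561 ≈ 2.6763 + 8.8972*I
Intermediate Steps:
y = -4
h = I*√7 (h = √(-7) = I*√7 ≈ 2.6458*I)
I(H, E) = H*(-4 + E)
x = 1/561 ≈ 0.0017825
√(I(18, h) + x) = √(18*(-4 + I*√7) + 1/561) = √((-72 + 18*I*√7) + 1/561) = √(-40391/561 + 18*I*√7)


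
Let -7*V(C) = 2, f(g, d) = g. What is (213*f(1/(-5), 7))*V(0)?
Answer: 426/35 ≈ 12.171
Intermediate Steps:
V(C) = -2/7 (V(C) = -⅐*2 = -2/7)
(213*f(1/(-5), 7))*V(0) = (213/(-5))*(-2/7) = (213*(-⅕))*(-2/7) = -213/5*(-2/7) = 426/35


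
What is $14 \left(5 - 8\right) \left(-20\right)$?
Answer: $840$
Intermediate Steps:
$14 \left(5 - 8\right) \left(-20\right) = 14 \left(-3\right) \left(-20\right) = \left(-42\right) \left(-20\right) = 840$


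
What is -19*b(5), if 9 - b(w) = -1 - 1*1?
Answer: -209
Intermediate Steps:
b(w) = 11 (b(w) = 9 - (-1 - 1*1) = 9 - (-1 - 1) = 9 - 1*(-2) = 9 + 2 = 11)
-19*b(5) = -19*11 = -209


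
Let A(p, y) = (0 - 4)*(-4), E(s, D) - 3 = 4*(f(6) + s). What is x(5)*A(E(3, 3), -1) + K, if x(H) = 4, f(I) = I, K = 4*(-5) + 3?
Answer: 47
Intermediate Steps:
K = -17 (K = -20 + 3 = -17)
E(s, D) = 27 + 4*s (E(s, D) = 3 + 4*(6 + s) = 3 + (24 + 4*s) = 27 + 4*s)
A(p, y) = 16 (A(p, y) = -4*(-4) = 16)
x(5)*A(E(3, 3), -1) + K = 4*16 - 17 = 64 - 17 = 47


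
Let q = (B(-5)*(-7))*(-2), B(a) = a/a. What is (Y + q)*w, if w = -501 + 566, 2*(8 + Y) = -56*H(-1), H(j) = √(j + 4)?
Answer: 390 - 1820*√3 ≈ -2762.3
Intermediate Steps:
H(j) = √(4 + j)
B(a) = 1
q = 14 (q = (1*(-7))*(-2) = -7*(-2) = 14)
Y = -8 - 28*√3 (Y = -8 + (-56*√(4 - 1))/2 = -8 + (-56*√3)/2 = -8 - 28*√3 ≈ -56.497)
w = 65
(Y + q)*w = ((-8 - 28*√3) + 14)*65 = (6 - 28*√3)*65 = 390 - 1820*√3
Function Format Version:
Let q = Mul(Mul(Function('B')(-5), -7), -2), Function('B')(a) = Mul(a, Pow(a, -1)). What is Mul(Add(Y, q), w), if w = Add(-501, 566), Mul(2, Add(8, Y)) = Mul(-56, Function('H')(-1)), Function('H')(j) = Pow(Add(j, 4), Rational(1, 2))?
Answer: Add(390, Mul(-1820, Pow(3, Rational(1, 2)))) ≈ -2762.3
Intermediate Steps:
Function('H')(j) = Pow(Add(4, j), Rational(1, 2))
Function('B')(a) = 1
q = 14 (q = Mul(Mul(1, -7), -2) = Mul(-7, -2) = 14)
Y = Add(-8, Mul(-28, Pow(3, Rational(1, 2)))) (Y = Add(-8, Mul(Rational(1, 2), Mul(-56, Pow(Add(4, -1), Rational(1, 2))))) = Add(-8, Mul(Rational(1, 2), Mul(-56, Pow(3, Rational(1, 2))))) = Add(-8, Mul(-28, Pow(3, Rational(1, 2)))) ≈ -56.497)
w = 65
Mul(Add(Y, q), w) = Mul(Add(Add(-8, Mul(-28, Pow(3, Rational(1, 2)))), 14), 65) = Mul(Add(6, Mul(-28, Pow(3, Rational(1, 2)))), 65) = Add(390, Mul(-1820, Pow(3, Rational(1, 2))))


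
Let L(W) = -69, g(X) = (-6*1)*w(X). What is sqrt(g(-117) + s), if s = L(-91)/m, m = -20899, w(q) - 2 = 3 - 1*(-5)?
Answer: 3*I*sqrt(2911627781)/20899 ≈ 7.7458*I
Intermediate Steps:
w(q) = 10 (w(q) = 2 + (3 - 1*(-5)) = 2 + (3 + 5) = 2 + 8 = 10)
g(X) = -60 (g(X) = -6*1*10 = -6*10 = -60)
s = 69/20899 (s = -69/(-20899) = -69*(-1/20899) = 69/20899 ≈ 0.0033016)
sqrt(g(-117) + s) = sqrt(-60 + 69/20899) = sqrt(-1253871/20899) = 3*I*sqrt(2911627781)/20899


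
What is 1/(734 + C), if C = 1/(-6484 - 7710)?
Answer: 14194/10418395 ≈ 0.0013624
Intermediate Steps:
C = -1/14194 (C = 1/(-14194) = -1/14194 ≈ -7.0452e-5)
1/(734 + C) = 1/(734 - 1/14194) = 1/(10418395/14194) = 14194/10418395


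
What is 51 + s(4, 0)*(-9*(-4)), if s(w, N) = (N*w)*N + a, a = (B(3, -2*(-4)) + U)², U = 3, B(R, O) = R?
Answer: 1347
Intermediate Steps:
a = 36 (a = (3 + 3)² = 6² = 36)
s(w, N) = 36 + w*N² (s(w, N) = (N*w)*N + 36 = w*N² + 36 = 36 + w*N²)
51 + s(4, 0)*(-9*(-4)) = 51 + (36 + 4*0²)*(-9*(-4)) = 51 + (36 + 4*0)*36 = 51 + (36 + 0)*36 = 51 + 36*36 = 51 + 1296 = 1347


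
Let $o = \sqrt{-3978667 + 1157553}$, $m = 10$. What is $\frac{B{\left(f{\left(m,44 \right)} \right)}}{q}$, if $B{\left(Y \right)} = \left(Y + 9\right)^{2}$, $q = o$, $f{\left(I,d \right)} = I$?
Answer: $- \frac{361 i \sqrt{2821114}}{2821114} \approx - 0.21493 i$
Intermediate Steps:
$o = i \sqrt{2821114}$ ($o = \sqrt{-2821114} = i \sqrt{2821114} \approx 1679.6 i$)
$q = i \sqrt{2821114} \approx 1679.6 i$
$B{\left(Y \right)} = \left(9 + Y\right)^{2}$
$\frac{B{\left(f{\left(m,44 \right)} \right)}}{q} = \frac{\left(9 + 10\right)^{2}}{i \sqrt{2821114}} = 19^{2} \left(- \frac{i \sqrt{2821114}}{2821114}\right) = 361 \left(- \frac{i \sqrt{2821114}}{2821114}\right) = - \frac{361 i \sqrt{2821114}}{2821114}$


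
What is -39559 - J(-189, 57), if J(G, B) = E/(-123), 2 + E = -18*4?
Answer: -4865831/123 ≈ -39560.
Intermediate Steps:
E = -74 (E = -2 - 18*4 = -2 - 72 = -74)
J(G, B) = 74/123 (J(G, B) = -74/(-123) = -74*(-1/123) = 74/123)
-39559 - J(-189, 57) = -39559 - 1*74/123 = -39559 - 74/123 = -4865831/123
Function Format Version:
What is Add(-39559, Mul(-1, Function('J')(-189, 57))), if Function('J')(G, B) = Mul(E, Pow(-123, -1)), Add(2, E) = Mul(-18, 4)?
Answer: Rational(-4865831, 123) ≈ -39560.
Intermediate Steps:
E = -74 (E = Add(-2, Mul(-18, 4)) = Add(-2, -72) = -74)
Function('J')(G, B) = Rational(74, 123) (Function('J')(G, B) = Mul(-74, Pow(-123, -1)) = Mul(-74, Rational(-1, 123)) = Rational(74, 123))
Add(-39559, Mul(-1, Function('J')(-189, 57))) = Add(-39559, Mul(-1, Rational(74, 123))) = Add(-39559, Rational(-74, 123)) = Rational(-4865831, 123)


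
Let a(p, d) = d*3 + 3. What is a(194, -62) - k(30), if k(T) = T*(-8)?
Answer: 57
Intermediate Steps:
a(p, d) = 3 + 3*d (a(p, d) = 3*d + 3 = 3 + 3*d)
k(T) = -8*T
a(194, -62) - k(30) = (3 + 3*(-62)) - (-8)*30 = (3 - 186) - 1*(-240) = -183 + 240 = 57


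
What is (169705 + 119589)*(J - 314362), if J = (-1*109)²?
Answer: -87505938414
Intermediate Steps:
J = 11881 (J = (-109)² = 11881)
(169705 + 119589)*(J - 314362) = (169705 + 119589)*(11881 - 314362) = 289294*(-302481) = -87505938414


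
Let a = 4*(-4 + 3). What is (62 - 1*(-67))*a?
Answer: -516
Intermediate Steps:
a = -4 (a = 4*(-1) = -4)
(62 - 1*(-67))*a = (62 - 1*(-67))*(-4) = (62 + 67)*(-4) = 129*(-4) = -516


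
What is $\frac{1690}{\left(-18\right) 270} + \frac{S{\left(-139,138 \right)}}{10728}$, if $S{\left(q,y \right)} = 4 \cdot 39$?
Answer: $- \frac{12064}{36207} \approx -0.3332$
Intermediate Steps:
$S{\left(q,y \right)} = 156$
$\frac{1690}{\left(-18\right) 270} + \frac{S{\left(-139,138 \right)}}{10728} = \frac{1690}{\left(-18\right) 270} + \frac{156}{10728} = \frac{1690}{-4860} + 156 \cdot \frac{1}{10728} = 1690 \left(- \frac{1}{4860}\right) + \frac{13}{894} = - \frac{169}{486} + \frac{13}{894} = - \frac{12064}{36207}$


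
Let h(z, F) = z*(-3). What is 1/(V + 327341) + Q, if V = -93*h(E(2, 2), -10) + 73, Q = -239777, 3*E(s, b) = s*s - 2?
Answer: -78550945199/327600 ≈ -2.3978e+5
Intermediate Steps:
E(s, b) = -2/3 + s**2/3 (E(s, b) = (s*s - 2)/3 = (s**2 - 2)/3 = (-2 + s**2)/3 = -2/3 + s**2/3)
h(z, F) = -3*z
V = 259 (V = -(-279)*(-2/3 + (1/3)*2**2) + 73 = -(-279)*(-2/3 + (1/3)*4) + 73 = -(-279)*(-2/3 + 4/3) + 73 = -(-279)*2/3 + 73 = -93*(-2) + 73 = 186 + 73 = 259)
1/(V + 327341) + Q = 1/(259 + 327341) - 239777 = 1/327600 - 239777 = -78550945199/327600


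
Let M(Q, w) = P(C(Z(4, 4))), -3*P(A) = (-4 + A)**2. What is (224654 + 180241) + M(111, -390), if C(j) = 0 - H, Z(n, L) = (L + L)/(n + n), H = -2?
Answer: 1214681/3 ≈ 4.0489e+5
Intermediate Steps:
Z(n, L) = L/n (Z(n, L) = (2*L)/((2*n)) = (2*L)*(1/(2*n)) = L/n)
C(j) = 2 (C(j) = 0 - 1*(-2) = 0 + 2 = 2)
P(A) = -(-4 + A)**2/3
M(Q, w) = -4/3 (M(Q, w) = -(-4 + 2)**2/3 = -1/3*(-2)**2 = -1/3*4 = -4/3)
(224654 + 180241) + M(111, -390) = (224654 + 180241) - 4/3 = 404895 - 4/3 = 1214681/3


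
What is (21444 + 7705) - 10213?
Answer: 18936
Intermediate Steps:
(21444 + 7705) - 10213 = 29149 - 10213 = 18936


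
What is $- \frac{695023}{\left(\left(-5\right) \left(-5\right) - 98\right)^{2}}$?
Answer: $- \frac{695023}{5329} \approx -130.42$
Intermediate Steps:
$- \frac{695023}{\left(\left(-5\right) \left(-5\right) - 98\right)^{2}} = - \frac{695023}{\left(25 - 98\right)^{2}} = - \frac{695023}{\left(-73\right)^{2}} = - \frac{695023}{5329}$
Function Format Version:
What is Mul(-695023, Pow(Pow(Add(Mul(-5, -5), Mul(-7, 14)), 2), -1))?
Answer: Rational(-695023, 5329) ≈ -130.42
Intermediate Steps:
Mul(-695023, Pow(Pow(Add(Mul(-5, -5), Mul(-7, 14)), 2), -1)) = Mul(-695023, Pow(Pow(Add(25, -98), 2), -1)) = Mul(-695023, Pow(Pow(-73, 2), -1)) = Mul(-695023, Pow(5329, -1)) = Mul(-695023, Rational(1, 5329)) = Rational(-695023, 5329)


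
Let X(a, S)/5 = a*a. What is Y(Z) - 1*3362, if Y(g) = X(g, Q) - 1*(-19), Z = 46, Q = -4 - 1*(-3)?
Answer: 7237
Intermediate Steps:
Q = -1 (Q = -4 + 3 = -1)
X(a, S) = 5*a² (X(a, S) = 5*(a*a) = 5*a²)
Y(g) = 19 + 5*g² (Y(g) = 5*g² - 1*(-19) = 5*g² + 19 = 19 + 5*g²)
Y(Z) - 1*3362 = (19 + 5*46²) - 1*3362 = (19 + 5*2116) - 3362 = (19 + 10580) - 3362 = 10599 - 3362 = 7237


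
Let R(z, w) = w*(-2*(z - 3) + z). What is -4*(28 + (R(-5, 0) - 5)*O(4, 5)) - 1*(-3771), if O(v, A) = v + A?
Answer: 3839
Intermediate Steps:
O(v, A) = A + v
R(z, w) = w*(6 - z) (R(z, w) = w*(-2*(-3 + z) + z) = w*((6 - 2*z) + z) = w*(6 - z))
-4*(28 + (R(-5, 0) - 5)*O(4, 5)) - 1*(-3771) = -4*(28 + (0*(6 - 1*(-5)) - 5)*(5 + 4)) - 1*(-3771) = -4*(28 + (0*(6 + 5) - 5)*9) + 3771 = -4*(28 + (0*11 - 5)*9) + 3771 = -4*(28 + (0 - 5)*9) + 3771 = -4*(28 - 5*9) + 3771 = -4*(28 - 45) + 3771 = -4*(-17) + 3771 = 68 + 3771 = 3839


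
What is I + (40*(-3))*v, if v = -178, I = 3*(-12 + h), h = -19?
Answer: 21267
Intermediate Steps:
I = -93 (I = 3*(-12 - 19) = 3*(-31) = -93)
I + (40*(-3))*v = -93 + (40*(-3))*(-178) = -93 - 120*(-178) = -93 + 21360 = 21267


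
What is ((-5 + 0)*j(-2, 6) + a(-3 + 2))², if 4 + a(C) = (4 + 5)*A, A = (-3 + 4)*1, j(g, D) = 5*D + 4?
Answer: 27225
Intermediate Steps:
j(g, D) = 4 + 5*D
A = 1 (A = 1*1 = 1)
a(C) = 5 (a(C) = -4 + (4 + 5)*1 = -4 + 9*1 = -4 + 9 = 5)
((-5 + 0)*j(-2, 6) + a(-3 + 2))² = ((-5 + 0)*(4 + 5*6) + 5)² = (-5*(4 + 30) + 5)² = (-5*34 + 5)² = (-170 + 5)² = (-165)² = 27225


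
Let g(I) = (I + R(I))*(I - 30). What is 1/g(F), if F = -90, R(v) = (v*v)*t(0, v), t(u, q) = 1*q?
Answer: 1/87490800 ≈ 1.1430e-8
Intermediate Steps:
t(u, q) = q
R(v) = v³ (R(v) = (v*v)*v = v²*v = v³)
g(I) = (-30 + I)*(I + I³) (g(I) = (I + I³)*(I - 30) = (I + I³)*(-30 + I) = (-30 + I)*(I + I³))
1/g(F) = 1/(-90*(-30 - 90 + (-90)³ - 30*(-90)²)) = 1/(-90*(-30 - 90 - 729000 - 30*8100)) = 1/(-90*(-30 - 90 - 729000 - 243000)) = 1/(-90*(-972120)) = 1/87490800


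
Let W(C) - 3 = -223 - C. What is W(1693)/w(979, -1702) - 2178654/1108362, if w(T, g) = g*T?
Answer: -604679893371/307802841566 ≈ -1.9645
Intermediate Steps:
W(C) = -220 - C (W(C) = 3 + (-223 - C) = -220 - C)
w(T, g) = T*g
W(1693)/w(979, -1702) - 2178654/1108362 = (-220 - 1*1693)/((979*(-1702))) - 2178654/1108362 = (-220 - 1693)/(-1666258) - 2178654*1/1108362 = -1913*(-1/1666258) - 363109/184727 = 1913/1666258 - 363109/184727 = -604679893371/307802841566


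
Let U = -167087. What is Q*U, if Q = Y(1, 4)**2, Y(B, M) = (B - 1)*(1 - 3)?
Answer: 0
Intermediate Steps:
Y(B, M) = 2 - 2*B (Y(B, M) = (-1 + B)*(-2) = 2 - 2*B)
Q = 0 (Q = (2 - 2*1)**2 = (2 - 2)**2 = 0**2 = 0)
Q*U = 0*(-167087) = 0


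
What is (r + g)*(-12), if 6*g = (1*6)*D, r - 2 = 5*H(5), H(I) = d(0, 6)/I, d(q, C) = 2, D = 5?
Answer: -108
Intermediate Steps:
H(I) = 2/I
r = 4 (r = 2 + 5*(2/5) = 2 + 2 = 4)
g = 5 (g = ((1*6)*5)/6 = (6*5)/6 = (1/6)*30 = 5)
(r + g)*(-12) = (4 + 5)*(-12) = 9*(-12) = -108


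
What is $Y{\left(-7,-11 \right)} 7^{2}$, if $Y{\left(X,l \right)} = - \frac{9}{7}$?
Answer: $-63$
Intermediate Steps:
$Y{\left(X,l \right)} = - \frac{9}{7}$ ($Y{\left(X,l \right)} = \left(-9\right) \frac{1}{7} = - \frac{9}{7}$)
$Y{\left(-7,-11 \right)} 7^{2} = - \frac{9 \cdot 7^{2}}{7} = \left(- \frac{9}{7}\right) 49 = -63$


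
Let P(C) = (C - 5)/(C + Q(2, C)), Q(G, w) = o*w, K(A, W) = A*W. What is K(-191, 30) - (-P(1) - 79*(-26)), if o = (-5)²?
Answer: -101194/13 ≈ -7784.2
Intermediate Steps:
o = 25
Q(G, w) = 25*w
P(C) = (-5 + C)/(26*C) (P(C) = (C - 5)/(C + 25*C) = (-5 + C)/((26*C)) = (-5 + C)*(1/(26*C)) = (-5 + C)/(26*C))
K(-191, 30) - (-P(1) - 79*(-26)) = -191*30 - (-(-5 + 1)/(26*1) - 79*(-26)) = -5730 - (-(-4)/26 + 2054) = -5730 - (-1*(-2/13) + 2054) = -5730 - (2/13 + 2054) = -5730 - 1*26704/13 = -5730 - 26704/13 = -101194/13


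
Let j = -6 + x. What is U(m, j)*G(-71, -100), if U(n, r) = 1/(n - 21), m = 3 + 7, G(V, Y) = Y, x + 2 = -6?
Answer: 100/11 ≈ 9.0909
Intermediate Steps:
x = -8 (x = -2 - 6 = -8)
m = 10
j = -14 (j = -6 - 8 = -14)
U(n, r) = 1/(-21 + n)
U(m, j)*G(-71, -100) = -100/(-21 + 10) = -100/(-11) = -1/11*(-100) = 100/11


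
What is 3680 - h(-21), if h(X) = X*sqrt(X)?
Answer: 3680 + 21*I*sqrt(21) ≈ 3680.0 + 96.234*I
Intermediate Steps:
h(X) = X**(3/2)
3680 - h(-21) = 3680 - (-21)**(3/2) = 3680 - (-21)*I*sqrt(21) = 3680 + 21*I*sqrt(21)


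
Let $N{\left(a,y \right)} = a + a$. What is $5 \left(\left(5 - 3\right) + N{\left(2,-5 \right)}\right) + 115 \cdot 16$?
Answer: $1870$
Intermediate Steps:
$N{\left(a,y \right)} = 2 a$
$5 \left(\left(5 - 3\right) + N{\left(2,-5 \right)}\right) + 115 \cdot 16 = 5 \left(\left(5 - 3\right) + 2 \cdot 2\right) + 115 \cdot 16 = 5 \left(\left(5 - 3\right) + 4\right) + 1840 = 5 \left(2 + 4\right) + 1840 = 5 \cdot 6 + 1840 = 30 + 1840 = 1870$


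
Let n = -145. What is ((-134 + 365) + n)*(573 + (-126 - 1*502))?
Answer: -4730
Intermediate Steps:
((-134 + 365) + n)*(573 + (-126 - 1*502)) = ((-134 + 365) - 145)*(573 + (-126 - 1*502)) = (231 - 145)*(573 + (-126 - 502)) = 86*(573 - 628) = 86*(-55) = -4730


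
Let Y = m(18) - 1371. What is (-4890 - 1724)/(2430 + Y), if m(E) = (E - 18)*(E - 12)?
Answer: -6614/1059 ≈ -6.2455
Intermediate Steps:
m(E) = (-18 + E)*(-12 + E)
Y = -1371 (Y = (216 + 18**2 - 30*18) - 1371 = (216 + 324 - 540) - 1371 = 0 - 1371 = -1371)
(-4890 - 1724)/(2430 + Y) = (-4890 - 1724)/(2430 - 1371) = -6614/1059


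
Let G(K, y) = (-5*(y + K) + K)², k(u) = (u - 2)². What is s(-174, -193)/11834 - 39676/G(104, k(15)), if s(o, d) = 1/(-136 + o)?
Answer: -115427901/4626028940 ≈ -0.024952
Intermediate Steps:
k(u) = (-2 + u)²
G(K, y) = (-5*y - 4*K)² (G(K, y) = (-5*(K + y) + K)² = ((-5*K - 5*y) + K)² = (-5*y - 4*K)²)
s(-174, -193)/11834 - 39676/G(104, k(15)) = 1/(-136 - 174*11834) - 39676/(4*104 + 5*(-2 + 15)²)² = (1/11834)/(-310) - 39676/(416 + 5*13²)² = -1/310*1/11834 - 39676/(416 + 5*169)² = -1/3668540 - 39676/(416 + 845)² = -1/3668540 - 39676/(1261²) = -1/3668540 - 39676/1590121 = -1/3668540 - 39676*1/1590121 = -1/3668540 - 3052/122317 = -115427901/4626028940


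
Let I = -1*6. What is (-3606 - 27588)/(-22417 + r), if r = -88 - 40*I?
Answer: 31194/22265 ≈ 1.4010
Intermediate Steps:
I = -6
r = 152 (r = -88 - 40*(-6) = -88 + 240 = 152)
(-3606 - 27588)/(-22417 + r) = (-3606 - 27588)/(-22417 + 152) = -31194/(-22265) = -31194*(-1/22265) = 31194/22265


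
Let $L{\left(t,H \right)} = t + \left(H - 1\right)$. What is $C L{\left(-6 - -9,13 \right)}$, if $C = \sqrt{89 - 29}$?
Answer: $30 \sqrt{15} \approx 116.19$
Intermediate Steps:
$L{\left(t,H \right)} = -1 + H + t$ ($L{\left(t,H \right)} = t + \left(-1 + H\right) = -1 + H + t$)
$C = 2 \sqrt{15}$ ($C = \sqrt{60} = 2 \sqrt{15} \approx 7.746$)
$C L{\left(-6 - -9,13 \right)} = 2 \sqrt{15} \left(-1 + 13 - -3\right) = 2 \sqrt{15} \left(-1 + 13 + \left(-6 + 9\right)\right) = 2 \sqrt{15} \left(-1 + 13 + 3\right) = 2 \sqrt{15} \cdot 15 = 30 \sqrt{15}$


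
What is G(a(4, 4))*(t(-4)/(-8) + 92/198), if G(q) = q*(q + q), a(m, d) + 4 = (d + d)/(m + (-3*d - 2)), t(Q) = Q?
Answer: 12224/275 ≈ 44.451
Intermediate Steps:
a(m, d) = -4 + 2*d/(-2 + m - 3*d) (a(m, d) = -4 + (d + d)/(m + (-3*d - 2)) = -4 + (2*d)/(m + (-2 - 3*d)) = -4 + (2*d)/(-2 + m - 3*d) = -4 + 2*d/(-2 + m - 3*d))
G(q) = 2*q**2 (G(q) = q*(2*q) = 2*q**2)
G(a(4, 4))*(t(-4)/(-8) + 92/198) = (2*(2*(-4 - 7*4 + 2*4)/(2 - 1*4 + 3*4))**2)*(-4/(-8) + 92/198) = (2*(2*(-4 - 28 + 8)/(2 - 4 + 12))**2)*(-4*(-1/8) + 92*(1/198)) = (2*(2*(-24)/10)**2)*(1/2 + 46/99) = (2*(2*(1/10)*(-24))**2)*(191/198) = (2*(-24/5)**2)*(191/198) = (2*(576/25))*(191/198) = (1152/25)*(191/198) = 12224/275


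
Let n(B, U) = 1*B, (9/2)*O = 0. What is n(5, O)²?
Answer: 25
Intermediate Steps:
O = 0 (O = (2/9)*0 = 0)
n(B, U) = B
n(5, O)² = 5² = 25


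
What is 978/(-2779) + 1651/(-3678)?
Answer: -8185213/10221162 ≈ -0.80081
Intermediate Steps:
978/(-2779) + 1651/(-3678) = 978*(-1/2779) + 1651*(-1/3678) = -978/2779 - 1651/3678 = -8185213/10221162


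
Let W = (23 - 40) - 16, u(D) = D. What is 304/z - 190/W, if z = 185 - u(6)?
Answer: 44042/5907 ≈ 7.4559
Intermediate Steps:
W = -33 (W = -17 - 16 = -33)
z = 179 (z = 185 - 1*6 = 185 - 6 = 179)
304/z - 190/W = 304/179 - 190/(-33) = 304*(1/179) - 190*(-1/33) = 304/179 + 190/33 = 44042/5907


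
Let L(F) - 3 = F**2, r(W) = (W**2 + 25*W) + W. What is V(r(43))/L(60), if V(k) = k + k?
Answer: 1978/1201 ≈ 1.6470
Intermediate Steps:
r(W) = W**2 + 26*W
L(F) = 3 + F**2
V(k) = 2*k
V(r(43))/L(60) = (2*(43*(26 + 43)))/(3 + 60**2) = (2*(43*69))/(3 + 3600) = (2*2967)/3603 = 5934*(1/3603) = 1978/1201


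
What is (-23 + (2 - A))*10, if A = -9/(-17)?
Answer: -3660/17 ≈ -215.29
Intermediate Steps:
A = 9/17 (A = -9*(-1/17) = 9/17 ≈ 0.52941)
(-23 + (2 - A))*10 = (-23 + (2 - 1*9/17))*10 = (-23 + (2 - 9/17))*10 = (-23 + 25/17)*10 = -366/17*10 = -3660/17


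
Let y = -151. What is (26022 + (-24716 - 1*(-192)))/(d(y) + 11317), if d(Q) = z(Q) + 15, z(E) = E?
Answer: 1498/11181 ≈ 0.13398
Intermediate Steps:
d(Q) = 15 + Q (d(Q) = Q + 15 = 15 + Q)
(26022 + (-24716 - 1*(-192)))/(d(y) + 11317) = (26022 + (-24716 - 1*(-192)))/((15 - 151) + 11317) = (26022 + (-24716 + 192))/(-136 + 11317) = (26022 - 24524)/11181 = 1498*(1/11181) = 1498/11181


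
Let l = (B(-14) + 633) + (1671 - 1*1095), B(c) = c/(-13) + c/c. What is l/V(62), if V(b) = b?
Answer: 7872/403 ≈ 19.534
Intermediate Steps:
B(c) = 1 - c/13 (B(c) = c*(-1/13) + 1 = -c/13 + 1 = 1 - c/13)
l = 15744/13 (l = ((1 - 1/13*(-14)) + 633) + (1671 - 1*1095) = ((1 + 14/13) + 633) + (1671 - 1095) = (27/13 + 633) + 576 = 8256/13 + 576 = 15744/13 ≈ 1211.1)
l/V(62) = (15744/13)/62 = (15744/13)*(1/62) = 7872/403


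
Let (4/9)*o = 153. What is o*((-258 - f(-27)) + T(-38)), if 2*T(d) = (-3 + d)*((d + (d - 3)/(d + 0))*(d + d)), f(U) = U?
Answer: -39763629/2 ≈ -1.9882e+7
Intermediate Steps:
o = 1377/4 (o = (9/4)*153 = 1377/4 ≈ 344.25)
T(d) = d*(-3 + d)*(d + (-3 + d)/d) (T(d) = ((-3 + d)*((d + (d - 3)/(d + 0))*(d + d)))/2 = ((-3 + d)*((d + (-3 + d)/d)*(2*d)))/2 = ((-3 + d)*(2*d*(d + (-3 + d)/d)))/2 = (2*d*(-3 + d)*(d + (-3 + d)/d))/2 = d*(-3 + d)*(d + (-3 + d)/d))
o*((-258 - f(-27)) + T(-38)) = 1377*((-258 - 1*(-27)) + (9 + (-38)**3 - 6*(-38) - 2*(-38)**2))/4 = 1377*((-258 + 27) + (9 - 54872 + 228 - 2*1444))/4 = 1377*(-231 + (9 - 54872 + 228 - 2888))/4 = 1377*(-231 - 57523)/4 = (1377/4)*(-57754) = -39763629/2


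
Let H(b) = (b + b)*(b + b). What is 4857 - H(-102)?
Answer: -36759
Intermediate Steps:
H(b) = 4*b**2 (H(b) = (2*b)*(2*b) = 4*b**2)
4857 - H(-102) = 4857 - 4*(-102)**2 = 4857 - 4*10404 = 4857 - 1*41616 = 4857 - 41616 = -36759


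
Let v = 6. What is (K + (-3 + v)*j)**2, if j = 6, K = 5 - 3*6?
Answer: 25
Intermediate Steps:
K = -13 (K = 5 - 18 = -13)
(K + (-3 + v)*j)**2 = (-13 + (-3 + 6)*6)**2 = (-13 + 3*6)**2 = (-13 + 18)**2 = 5**2 = 25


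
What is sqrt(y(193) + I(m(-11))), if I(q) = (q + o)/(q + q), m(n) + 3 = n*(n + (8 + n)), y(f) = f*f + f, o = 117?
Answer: 2*sqrt(213433819)/151 ≈ 193.50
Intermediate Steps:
y(f) = f + f**2 (y(f) = f**2 + f = f + f**2)
m(n) = -3 + n*(8 + 2*n) (m(n) = -3 + n*(n + (8 + n)) = -3 + n*(8 + 2*n))
I(q) = (117 + q)/(2*q) (I(q) = (q + 117)/(q + q) = (117 + q)/((2*q)) = (117 + q)*(1/(2*q)) = (117 + q)/(2*q))
sqrt(y(193) + I(m(-11))) = sqrt(193*(1 + 193) + (117 + (-3 + 2*(-11)**2 + 8*(-11)))/(2*(-3 + 2*(-11)**2 + 8*(-11)))) = sqrt(193*194 + (117 + (-3 + 2*121 - 88))/(2*(-3 + 2*121 - 88))) = sqrt(37442 + (117 + (-3 + 242 - 88))/(2*(-3 + 242 - 88))) = sqrt(37442 + (1/2)*(117 + 151)/151) = sqrt(37442 + (1/2)*(1/151)*268) = sqrt(37442 + 134/151) = sqrt(5653876/151) = 2*sqrt(213433819)/151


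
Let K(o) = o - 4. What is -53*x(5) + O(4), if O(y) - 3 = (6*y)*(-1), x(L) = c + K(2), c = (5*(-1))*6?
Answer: 1675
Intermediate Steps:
K(o) = -4 + o
c = -30 (c = -5*6 = -30)
x(L) = -32 (x(L) = -30 + (-4 + 2) = -30 - 2 = -32)
O(y) = 3 - 6*y (O(y) = 3 + (6*y)*(-1) = 3 - 6*y)
-53*x(5) + O(4) = -53*(-32) + (3 - 6*4) = 1696 + (3 - 24) = 1696 - 21 = 1675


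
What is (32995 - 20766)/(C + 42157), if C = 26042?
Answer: 12229/68199 ≈ 0.17931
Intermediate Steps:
(32995 - 20766)/(C + 42157) = (32995 - 20766)/(26042 + 42157) = 12229/68199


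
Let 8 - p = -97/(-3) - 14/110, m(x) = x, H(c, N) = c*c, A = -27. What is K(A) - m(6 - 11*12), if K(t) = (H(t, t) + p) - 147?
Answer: 112826/165 ≈ 683.79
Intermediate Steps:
H(c, N) = c²
p = -3994/165 (p = 8 - (-97/(-3) - 14/110) = 8 - (-97*(-⅓) - 14*1/110) = 8 - (97/3 - 7/55) = 8 - 1*5314/165 = 8 - 5314/165 = -3994/165 ≈ -24.206)
K(t) = -28249/165 + t² (K(t) = (t² - 3994/165) - 147 = (-3994/165 + t²) - 147 = -28249/165 + t²)
K(A) - m(6 - 11*12) = (-28249/165 + (-27)²) - (6 - 11*12) = (-28249/165 + 729) - (6 - 132) = 92036/165 - 1*(-126) = 92036/165 + 126 = 112826/165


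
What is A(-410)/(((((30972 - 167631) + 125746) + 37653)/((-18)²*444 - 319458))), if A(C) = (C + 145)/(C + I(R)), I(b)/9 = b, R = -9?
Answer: -664779/187562 ≈ -3.5443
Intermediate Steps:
I(b) = 9*b
A(C) = (145 + C)/(-81 + C) (A(C) = (C + 145)/(C + 9*(-9)) = (145 + C)/(C - 81) = (145 + C)/(-81 + C))
A(-410)/(((((30972 - 167631) + 125746) + 37653)/((-18)²*444 - 319458))) = ((145 - 410)/(-81 - 410))/(((((30972 - 167631) + 125746) + 37653)/((-18)²*444 - 319458))) = (-265/(-491))/((((-136659 + 125746) + 37653)/(324*444 - 319458))) = (-1/491*(-265))/(((-10913 + 37653)/(143856 - 319458))) = 265/(491*((26740/(-175602)))) = 265/(491*((26740*(-1/175602)))) = 265/(491*(-1910/12543)) = (265/491)*(-12543/1910) = -664779/187562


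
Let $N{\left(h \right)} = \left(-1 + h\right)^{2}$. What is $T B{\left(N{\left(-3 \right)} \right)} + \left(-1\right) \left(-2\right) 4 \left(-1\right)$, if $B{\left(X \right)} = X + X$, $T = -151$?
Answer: $-4840$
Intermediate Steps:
$B{\left(X \right)} = 2 X$
$T B{\left(N{\left(-3 \right)} \right)} + \left(-1\right) \left(-2\right) 4 \left(-1\right) = - 151 \cdot 2 \left(-1 - 3\right)^{2} + \left(-1\right) \left(-2\right) 4 \left(-1\right) = - 151 \cdot 2 \left(-4\right)^{2} + 2 \cdot 4 \left(-1\right) = - 151 \cdot 2 \cdot 16 + 8 \left(-1\right) = \left(-151\right) 32 - 8 = -4832 - 8 = -4840$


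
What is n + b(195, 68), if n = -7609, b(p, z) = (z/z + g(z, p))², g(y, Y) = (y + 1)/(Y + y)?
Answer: -526196697/69169 ≈ -7607.4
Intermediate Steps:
g(y, Y) = (1 + y)/(Y + y)
b(p, z) = (1 + (1 + z)/(p + z))² (b(p, z) = (z/z + (1 + z)/(p + z))² = (1 + (1 + z)/(p + z))²)
n + b(195, 68) = -7609 + (1 + 195 + 2*68)²/(195 + 68)² = -7609 + (1 + 195 + 136)²/263² = -7609 + (1/69169)*332² = -7609 + (1/69169)*110224 = -7609 + 110224/69169 = -526196697/69169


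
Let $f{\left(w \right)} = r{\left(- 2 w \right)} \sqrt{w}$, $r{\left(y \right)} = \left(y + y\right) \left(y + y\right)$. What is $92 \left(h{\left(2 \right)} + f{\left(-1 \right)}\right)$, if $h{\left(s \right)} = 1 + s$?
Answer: $276 + 1472 i \approx 276.0 + 1472.0 i$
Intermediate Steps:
$r{\left(y \right)} = 4 y^{2}$ ($r{\left(y \right)} = 2 y 2 y = 4 y^{2}$)
$f{\left(w \right)} = 16 w^{\frac{5}{2}}$ ($f{\left(w \right)} = 4 \left(- 2 w\right)^{2} \sqrt{w} = 4 \cdot 4 w^{2} \sqrt{w} = 16 w^{2} \sqrt{w} = 16 w^{\frac{5}{2}}$)
$92 \left(h{\left(2 \right)} + f{\left(-1 \right)}\right) = 92 \left(\left(1 + 2\right) + 16 \left(-1\right)^{\frac{5}{2}}\right) = 92 \left(3 + 16 i\right) = 276 + 1472 i$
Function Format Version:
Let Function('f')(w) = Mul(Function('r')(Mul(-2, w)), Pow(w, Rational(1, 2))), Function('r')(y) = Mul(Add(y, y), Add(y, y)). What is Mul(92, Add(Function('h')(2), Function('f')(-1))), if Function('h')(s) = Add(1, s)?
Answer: Add(276, Mul(1472, I)) ≈ Add(276.00, Mul(1472.0, I))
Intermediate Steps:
Function('r')(y) = Mul(4, Pow(y, 2)) (Function('r')(y) = Mul(Mul(2, y), Mul(2, y)) = Mul(4, Pow(y, 2)))
Function('f')(w) = Mul(16, Pow(w, Rational(5, 2))) (Function('f')(w) = Mul(Mul(4, Pow(Mul(-2, w), 2)), Pow(w, Rational(1, 2))) = Mul(Mul(4, Mul(4, Pow(w, 2))), Pow(w, Rational(1, 2))) = Mul(Mul(16, Pow(w, 2)), Pow(w, Rational(1, 2))) = Mul(16, Pow(w, Rational(5, 2))))
Mul(92, Add(Function('h')(2), Function('f')(-1))) = Mul(92, Add(Add(1, 2), Mul(16, Pow(-1, Rational(5, 2))))) = Mul(92, Add(3, Mul(16, I))) = Add(276, Mul(1472, I))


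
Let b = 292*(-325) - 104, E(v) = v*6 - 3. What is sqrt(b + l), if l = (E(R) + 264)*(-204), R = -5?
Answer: 12*I*sqrt(987) ≈ 377.0*I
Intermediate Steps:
E(v) = -3 + 6*v (E(v) = 6*v - 3 = -3 + 6*v)
b = -95004 (b = -94900 - 104 = -95004)
l = -47124 (l = ((-3 + 6*(-5)) + 264)*(-204) = ((-3 - 30) + 264)*(-204) = (-33 + 264)*(-204) = 231*(-204) = -47124)
sqrt(b + l) = sqrt(-95004 - 47124) = sqrt(-142128) = 12*I*sqrt(987)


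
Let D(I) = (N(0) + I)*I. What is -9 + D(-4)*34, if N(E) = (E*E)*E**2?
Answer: 535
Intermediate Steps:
N(E) = E**4 (N(E) = E**2*E**2 = E**4)
D(I) = I**2 (D(I) = (0**4 + I)*I = (0 + I)*I = I*I = I**2)
-9 + D(-4)*34 = -9 + (-4)**2*34 = -9 + 16*34 = -9 + 544 = 535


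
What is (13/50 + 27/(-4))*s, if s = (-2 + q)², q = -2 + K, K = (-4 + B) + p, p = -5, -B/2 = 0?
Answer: -109681/100 ≈ -1096.8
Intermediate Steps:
B = 0 (B = -2*0 = 0)
K = -9 (K = (-4 + 0) - 5 = -4 - 5 = -9)
q = -11 (q = -2 - 9 = -11)
s = 169 (s = (-2 - 11)² = (-13)² = 169)
(13/50 + 27/(-4))*s = (13/50 + 27/(-4))*169 = (13*(1/50) + 27*(-¼))*169 = (13/50 - 27/4)*169 = -649/100*169 = -109681/100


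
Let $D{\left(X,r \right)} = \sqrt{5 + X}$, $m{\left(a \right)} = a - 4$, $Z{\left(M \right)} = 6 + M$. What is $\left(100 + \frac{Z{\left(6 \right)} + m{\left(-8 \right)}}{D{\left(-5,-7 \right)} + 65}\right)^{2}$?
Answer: $10000$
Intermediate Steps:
$m{\left(a \right)} = -4 + a$
$\left(100 + \frac{Z{\left(6 \right)} + m{\left(-8 \right)}}{D{\left(-5,-7 \right)} + 65}\right)^{2} = \left(100 + \frac{\left(6 + 6\right) - 12}{\sqrt{5 - 5} + 65}\right)^{2} = \left(100 + \frac{12 - 12}{\sqrt{0} + 65}\right)^{2} = \left(100 + \frac{0}{0 + 65}\right)^{2} = \left(100 + \frac{0}{65}\right)^{2} = \left(100 + 0 \cdot \frac{1}{65}\right)^{2} = \left(100 + 0\right)^{2} = 100^{2} = 10000$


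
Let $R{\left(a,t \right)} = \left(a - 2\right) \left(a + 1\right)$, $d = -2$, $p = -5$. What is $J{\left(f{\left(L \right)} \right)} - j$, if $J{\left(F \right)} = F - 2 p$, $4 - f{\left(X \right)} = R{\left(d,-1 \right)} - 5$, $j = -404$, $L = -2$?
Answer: $419$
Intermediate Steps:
$R{\left(a,t \right)} = \left(1 + a\right) \left(-2 + a\right)$ ($R{\left(a,t \right)} = \left(-2 + a\right) \left(1 + a\right) = \left(1 + a\right) \left(-2 + a\right)$)
$f{\left(X \right)} = 5$ ($f{\left(X \right)} = 4 - \left(\left(-2 + \left(-2\right)^{2} - -2\right) - 5\right) = 4 - \left(\left(-2 + 4 + 2\right) - 5\right) = 4 - \left(4 - 5\right) = 4 - -1 = 4 + 1 = 5$)
$J{\left(F \right)} = 10 + F$ ($J{\left(F \right)} = F - -10 = F + 10 = 10 + F$)
$J{\left(f{\left(L \right)} \right)} - j = \left(10 + 5\right) - -404 = 15 + 404 = 419$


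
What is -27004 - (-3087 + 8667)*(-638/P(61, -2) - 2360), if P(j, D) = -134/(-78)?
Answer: 1019341892/67 ≈ 1.5214e+7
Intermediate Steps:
P(j, D) = 67/39 (P(j, D) = -134*(-1/78) = 67/39)
-27004 - (-3087 + 8667)*(-638/P(61, -2) - 2360) = -27004 - (-3087 + 8667)*(-638/67/39 - 2360) = -27004 - 5580*(-638*39/67 - 2360) = -27004 - 5580*(-24882/67 - 2360) = -27004 - 5580*(-183002)/67 = -27004 - 1*(-1021151160/67) = -27004 + 1021151160/67 = 1019341892/67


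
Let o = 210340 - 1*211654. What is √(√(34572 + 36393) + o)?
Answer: √(-1314 + 3*√7885) ≈ 32.367*I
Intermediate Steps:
o = -1314 (o = 210340 - 211654 = -1314)
√(√(34572 + 36393) + o) = √(√(34572 + 36393) - 1314) = √(√70965 - 1314) = √(3*√7885 - 1314) = √(-1314 + 3*√7885)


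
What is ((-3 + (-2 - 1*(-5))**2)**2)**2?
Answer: 1296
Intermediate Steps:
((-3 + (-2 - 1*(-5))**2)**2)**2 = ((-3 + (-2 + 5)**2)**2)**2 = ((-3 + 3**2)**2)**2 = ((-3 + 9)**2)**2 = (6**2)**2 = 36**2 = 1296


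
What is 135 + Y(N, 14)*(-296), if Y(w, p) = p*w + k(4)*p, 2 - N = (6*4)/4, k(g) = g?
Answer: 135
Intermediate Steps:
N = -4 (N = 2 - 6*4/4 = 2 - 24/4 = 2 - 1*6 = 2 - 6 = -4)
Y(w, p) = 4*p + p*w (Y(w, p) = p*w + 4*p = 4*p + p*w)
135 + Y(N, 14)*(-296) = 135 + (14*(4 - 4))*(-296) = 135 + (14*0)*(-296) = 135 + 0*(-296) = 135 + 0 = 135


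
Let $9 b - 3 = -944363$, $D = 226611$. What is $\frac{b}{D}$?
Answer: $- \frac{944360}{2039499} \approx -0.46304$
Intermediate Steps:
$b = - \frac{944360}{9}$ ($b = \frac{1}{3} + \frac{1}{9} \left(-944363\right) = \frac{1}{3} - \frac{944363}{9} = - \frac{944360}{9} \approx -1.0493 \cdot 10^{5}$)
$\frac{b}{D} = - \frac{944360}{9 \cdot 226611} = \left(- \frac{944360}{9}\right) \frac{1}{226611} = - \frac{944360}{2039499}$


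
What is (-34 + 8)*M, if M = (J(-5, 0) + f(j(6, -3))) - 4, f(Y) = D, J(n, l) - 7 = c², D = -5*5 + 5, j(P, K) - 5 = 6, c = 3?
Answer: 208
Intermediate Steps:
j(P, K) = 11 (j(P, K) = 5 + 6 = 11)
D = -20 (D = -25 + 5 = -20)
J(n, l) = 16 (J(n, l) = 7 + 3² = 7 + 9 = 16)
f(Y) = -20
M = -8 (M = (16 - 20) - 4 = -4 - 4 = -8)
(-34 + 8)*M = (-34 + 8)*(-8) = -26*(-8) = 208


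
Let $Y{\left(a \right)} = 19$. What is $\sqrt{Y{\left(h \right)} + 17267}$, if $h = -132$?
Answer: $\sqrt{17286} \approx 131.48$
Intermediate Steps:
$\sqrt{Y{\left(h \right)} + 17267} = \sqrt{19 + 17267} = \sqrt{17286}$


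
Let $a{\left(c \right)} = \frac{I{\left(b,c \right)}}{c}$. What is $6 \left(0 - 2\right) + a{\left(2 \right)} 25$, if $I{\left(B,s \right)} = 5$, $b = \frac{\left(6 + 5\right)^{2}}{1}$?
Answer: $\frac{101}{2} \approx 50.5$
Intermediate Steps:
$b = 121$ ($b = 11^{2} \cdot 1 = 121 \cdot 1 = 121$)
$a{\left(c \right)} = \frac{5}{c}$
$6 \left(0 - 2\right) + a{\left(2 \right)} 25 = 6 \left(0 - 2\right) + \frac{5}{2} \cdot 25 = 6 \left(-2\right) + 5 \cdot \frac{1}{2} \cdot 25 = -12 + \frac{5}{2} \cdot 25 = -12 + \frac{125}{2} = \frac{101}{2}$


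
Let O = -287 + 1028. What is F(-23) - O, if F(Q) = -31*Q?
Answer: -28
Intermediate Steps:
O = 741
F(-23) - O = -31*(-23) - 1*741 = 713 - 741 = -28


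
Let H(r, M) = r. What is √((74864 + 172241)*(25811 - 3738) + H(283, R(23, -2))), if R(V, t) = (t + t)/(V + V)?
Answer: 6*√151509693 ≈ 73854.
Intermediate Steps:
R(V, t) = t/V (R(V, t) = (2*t)/((2*V)) = (2*t)*(1/(2*V)) = t/V)
√((74864 + 172241)*(25811 - 3738) + H(283, R(23, -2))) = √((74864 + 172241)*(25811 - 3738) + 283) = √(247105*22073 + 283) = √(5454348665 + 283) = √5454348948 = 6*√151509693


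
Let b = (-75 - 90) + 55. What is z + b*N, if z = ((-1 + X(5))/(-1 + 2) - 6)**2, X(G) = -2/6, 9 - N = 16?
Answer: 7414/9 ≈ 823.78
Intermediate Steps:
N = -7 (N = 9 - 1*16 = 9 - 16 = -7)
b = -110 (b = -165 + 55 = -110)
X(G) = -1/3 (X(G) = -2*1/6 = -1/3)
z = 484/9 (z = ((-1 - 1/3)/(-1 + 2) - 6)**2 = (-4/3/1 - 6)**2 = (-4/3*1 - 6)**2 = (-4/3 - 6)**2 = (-22/3)**2 = 484/9 ≈ 53.778)
z + b*N = 484/9 - 110*(-7) = 484/9 + 770 = 7414/9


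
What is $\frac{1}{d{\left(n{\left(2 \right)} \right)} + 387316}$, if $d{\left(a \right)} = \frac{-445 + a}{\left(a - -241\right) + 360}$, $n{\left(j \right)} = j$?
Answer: $\frac{603}{233551105} \approx 2.5819 \cdot 10^{-6}$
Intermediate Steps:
$d{\left(a \right)} = \frac{-445 + a}{601 + a}$ ($d{\left(a \right)} = \frac{-445 + a}{\left(a + 241\right) + 360} = \frac{-445 + a}{\left(241 + a\right) + 360} = \frac{-445 + a}{601 + a}$)
$\frac{1}{d{\left(n{\left(2 \right)} \right)} + 387316} = \frac{1}{\frac{-445 + 2}{601 + 2} + 387316} = \frac{1}{\frac{1}{603} \left(-443\right) + 387316} = \frac{1}{- \frac{443}{603} + 387316} = \frac{1}{\frac{233551105}{603}} = \frac{603}{233551105}$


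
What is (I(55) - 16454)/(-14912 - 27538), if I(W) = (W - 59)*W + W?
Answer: 16619/42450 ≈ 0.39150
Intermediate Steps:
I(W) = W + W*(-59 + W) (I(W) = (-59 + W)*W + W = W*(-59 + W) + W = W + W*(-59 + W))
(I(55) - 16454)/(-14912 - 27538) = (55*(-58 + 55) - 16454)/(-14912 - 27538) = (55*(-3) - 16454)/(-42450) = (-165 - 16454)*(-1/42450) = -16619*(-1/42450) = 16619/42450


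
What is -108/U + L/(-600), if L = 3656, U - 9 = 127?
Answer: -17563/2550 ≈ -6.8875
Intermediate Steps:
U = 136 (U = 9 + 127 = 136)
-108/U + L/(-600) = -108/136 + 3656/(-600) = -108*1/136 + 3656*(-1/600) = -27/34 - 457/75 = -17563/2550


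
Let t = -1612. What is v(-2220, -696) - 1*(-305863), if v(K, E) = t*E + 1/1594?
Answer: 2275937111/1594 ≈ 1.4278e+6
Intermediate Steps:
v(K, E) = 1/1594 - 1612*E (v(K, E) = -1612*E + 1/1594 = 1/1594 - 1612*E)
v(-2220, -696) - 1*(-305863) = (1/1594 - 1612*(-696)) - 1*(-305863) = (1/1594 + 1121952) + 305863 = 1788391489/1594 + 305863 = 2275937111/1594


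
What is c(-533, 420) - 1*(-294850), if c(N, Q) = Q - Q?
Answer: 294850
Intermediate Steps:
c(N, Q) = 0
c(-533, 420) - 1*(-294850) = 0 - 1*(-294850) = 0 + 294850 = 294850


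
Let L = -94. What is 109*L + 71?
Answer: -10175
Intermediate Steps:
109*L + 71 = 109*(-94) + 71 = -10246 + 71 = -10175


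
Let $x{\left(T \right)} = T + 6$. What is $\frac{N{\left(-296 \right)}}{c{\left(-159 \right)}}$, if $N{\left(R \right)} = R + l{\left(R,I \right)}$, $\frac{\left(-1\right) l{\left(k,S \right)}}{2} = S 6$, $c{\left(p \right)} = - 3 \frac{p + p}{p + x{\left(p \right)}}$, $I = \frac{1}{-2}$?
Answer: $\frac{15080}{159} \approx 94.843$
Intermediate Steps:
$x{\left(T \right)} = 6 + T$
$I = - \frac{1}{2} \approx -0.5$
$c{\left(p \right)} = - \frac{6 p}{6 + 2 p}$ ($c{\left(p \right)} = - 3 \frac{p + p}{p + \left(6 + p\right)} = - 3 \frac{2 p}{6 + 2 p} = - \frac{6 p}{6 + 2 p}$)
$l{\left(k,S \right)} = - 12 S$ ($l{\left(k,S \right)} = - 2 S 6 = - 2 \cdot 6 S = - 12 S$)
$N{\left(R \right)} = 6 + R$ ($N{\left(R \right)} = R - -6 = R + 6 = 6 + R$)
$\frac{N{\left(-296 \right)}}{c{\left(-159 \right)}} = \frac{6 - 296}{\left(-3\right) \left(-159\right) \frac{1}{3 - 159}} = - \frac{290}{\left(-3\right) \left(-159\right) \frac{1}{-156}} = - \frac{290}{\left(-3\right) \left(-159\right) \left(- \frac{1}{156}\right)} = - \frac{290}{- \frac{159}{52}} = \left(-290\right) \left(- \frac{52}{159}\right) = \frac{15080}{159}$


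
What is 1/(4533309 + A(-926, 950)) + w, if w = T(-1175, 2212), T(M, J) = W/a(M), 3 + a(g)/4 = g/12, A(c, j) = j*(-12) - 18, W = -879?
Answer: 11924227778/5476010001 ≈ 2.1775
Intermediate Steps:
A(c, j) = -18 - 12*j (A(c, j) = -12*j - 18 = -18 - 12*j)
a(g) = -12 + g/3 (a(g) = -12 + 4*(g/12) = -12 + g/3)
T(M, J) = -879/(-12 + M/3)
w = 2637/1211 (w = -2637/(-36 - 1175) = -2637/(-1211) = -2637*(-1/1211) = 2637/1211 ≈ 2.1775)
1/(4533309 + A(-926, 950)) + w = 1/(4533309 + (-18 - 12*950)) + 2637/1211 = 1/(4533309 + (-18 - 11400)) + 2637/1211 = 1/(4533309 - 11418) + 2637/1211 = 1/4521891 + 2637/1211 = 11924227778/5476010001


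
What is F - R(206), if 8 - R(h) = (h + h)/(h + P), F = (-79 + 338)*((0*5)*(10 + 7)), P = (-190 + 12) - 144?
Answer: -335/29 ≈ -11.552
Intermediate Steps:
P = -322 (P = -178 - 144 = -322)
F = 0 (F = 259*(0*17) = 259*0 = 0)
R(h) = 8 - 2*h/(-322 + h) (R(h) = 8 - (h + h)/(h - 322) = 8 - 2*h/(-322 + h))
F - R(206) = 0 - 2*(-1288 + 3*206)/(-322 + 206) = 0 - 2*(-1288 + 618)/(-116) = 0 - 2*(-1)*(-670)/116 = 0 - 1*335/29 = 0 - 335/29 = -335/29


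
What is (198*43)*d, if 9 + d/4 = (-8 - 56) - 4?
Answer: -2622312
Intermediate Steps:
d = -308 (d = -36 + 4*((-8 - 56) - 4) = -36 + 4*(-64 - 4) = -36 + 4*(-68) = -36 - 272 = -308)
(198*43)*d = (198*43)*(-308) = 8514*(-308) = -2622312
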